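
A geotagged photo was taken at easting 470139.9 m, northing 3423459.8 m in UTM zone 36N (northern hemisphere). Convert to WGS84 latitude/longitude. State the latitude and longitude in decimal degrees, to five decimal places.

Zone 36N: λ₀ = 33°, k₀ = 0.9996, false easting 500000 m.
Meridian distance M = (N − FN)/k₀ = 3424829.7 m.
Inverse transverse Mercator on WGS84 gives φ = 30.94419996°, λ = 32.68740025°.

lat 30.94420°, lon 32.68740°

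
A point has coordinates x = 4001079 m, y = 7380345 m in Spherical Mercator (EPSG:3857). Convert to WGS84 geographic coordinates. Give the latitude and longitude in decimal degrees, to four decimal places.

lat 55.0951°, lon 35.9423°

R = 6378137 m. λ = x/R = 35.94230419°.
φ = 2·arctan(exp(y/R)) − 90° = 2·arctan(3.18080) − 90° = 55.09509999°.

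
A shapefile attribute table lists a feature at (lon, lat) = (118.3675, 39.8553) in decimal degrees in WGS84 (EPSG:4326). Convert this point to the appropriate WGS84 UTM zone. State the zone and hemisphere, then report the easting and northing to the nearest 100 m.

Longitude 118.3675° lies in the 6° band [114°, 120°), giving zone 50; latitude is north of the equator, so 50N.
Zone 50 central meridian λ₀ = 6×50 − 183 = 117°; Δλ = +1.3675°.
Transverse Mercator on WGS84 with k₀ = 0.9996 gives E = 616977.415 m, N = 4412591.838 m.

Zone 50N: E 617000 m, N 4412600 m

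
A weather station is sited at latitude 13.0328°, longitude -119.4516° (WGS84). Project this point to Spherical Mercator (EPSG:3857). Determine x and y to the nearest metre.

x -13297291 m, y 1463480 m

Web Mercator is spherical with R = a = 6378137 m.
x = R·λ = 6378137 × -2.084823717 = -13297291.286 m.
y = R·ln tan(π/4 + φ/2) = 6378137 × 0.229452557 = 1463479.843 m.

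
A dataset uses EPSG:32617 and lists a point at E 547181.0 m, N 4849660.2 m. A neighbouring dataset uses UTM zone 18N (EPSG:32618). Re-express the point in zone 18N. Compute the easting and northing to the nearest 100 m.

E 64500 m, N 4863800 m

UTM 17N → geographic: φ = 43.79849988°, λ = -80.41349999°.
UTM 18N (λ₀ = -75°) forward: E = 64483.764 m, N = 4863754.993 m.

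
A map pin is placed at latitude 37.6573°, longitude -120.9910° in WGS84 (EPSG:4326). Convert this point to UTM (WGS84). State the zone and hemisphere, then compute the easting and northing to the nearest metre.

Zone 10N: E 677212 m, N 4169691 m

Longitude -120.9910° lies in the 6° band [-126°, -120°), giving zone 10; latitude is north of the equator, so 10N.
Zone 10 central meridian λ₀ = 6×10 − 183 = -123°; Δλ = +2.0090°.
Transverse Mercator on WGS84 with k₀ = 0.9996 gives E = 677211.780 m, N = 4169691.383 m.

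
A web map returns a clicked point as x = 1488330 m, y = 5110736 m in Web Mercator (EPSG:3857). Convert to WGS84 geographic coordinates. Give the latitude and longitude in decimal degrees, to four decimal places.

lat 41.6637°, lon 13.3699°

R = 6378137 m. λ = x/R = 13.36989587°.
φ = 2·arctan(exp(y/R)) − 90° = 2·arctan(2.22841) − 90° = 41.66370202°.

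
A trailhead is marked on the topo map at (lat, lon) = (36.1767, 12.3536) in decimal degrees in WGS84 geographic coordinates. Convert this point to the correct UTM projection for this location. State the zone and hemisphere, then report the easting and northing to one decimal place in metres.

Longitude 12.3536° lies in the 6° band [12°, 18°), giving zone 33; latitude is north of the equator, so 33N.
Zone 33 central meridian λ₀ = 6×33 − 183 = 15°; Δλ = -2.6464°.
Transverse Mercator on WGS84 with k₀ = 0.9996 gives E = 261993.600 m, N = 4006793.196 m.

Zone 33N: E 261993.6 m, N 4006793.2 m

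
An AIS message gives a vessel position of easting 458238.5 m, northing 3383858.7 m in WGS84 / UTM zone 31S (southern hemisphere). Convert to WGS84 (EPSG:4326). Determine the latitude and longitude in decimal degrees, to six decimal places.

Zone 31S: λ₀ = 3°, k₀ = 0.9996, false easting 500000 m, false northing 10000000 m.
Meridian distance M = (N − FN)/k₀ = -6618788.8 m.
Inverse transverse Mercator on WGS84 gives φ = -59.68119970°, λ = 2.25839967°.

lat -59.681200°, lon 2.258400°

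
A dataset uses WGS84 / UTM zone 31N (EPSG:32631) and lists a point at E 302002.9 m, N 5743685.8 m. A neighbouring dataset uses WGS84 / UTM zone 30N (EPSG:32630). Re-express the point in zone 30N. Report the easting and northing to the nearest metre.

UTM 31N → geographic: φ = 51.80890004°, λ = 0.12780029°.
UTM 30N (λ₀ = -3°) forward: E = 715613.155 m, N = 5744411.409 m.

E 715613 m, N 5744411 m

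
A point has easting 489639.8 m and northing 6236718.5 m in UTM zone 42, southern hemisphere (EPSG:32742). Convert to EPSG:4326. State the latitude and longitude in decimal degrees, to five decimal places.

lat -34.01010°, lon 68.88780°

Zone 42S: λ₀ = 69°, k₀ = 0.9996, false easting 500000 m, false northing 10000000 m.
Meridian distance M = (N − FN)/k₀ = -3764787.4 m.
Inverse transverse Mercator on WGS84 gives φ = -34.01009982°, λ = 68.88780003°.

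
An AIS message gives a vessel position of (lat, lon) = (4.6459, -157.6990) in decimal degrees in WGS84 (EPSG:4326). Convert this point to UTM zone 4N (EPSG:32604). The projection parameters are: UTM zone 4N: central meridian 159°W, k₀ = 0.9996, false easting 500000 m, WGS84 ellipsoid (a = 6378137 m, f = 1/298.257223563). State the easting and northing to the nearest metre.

Zone 4 central meridian λ₀ = 6×4 − 183 = -159°; Δλ = +1.3010°.
Transverse Mercator on WGS84 with k₀ = 0.9996 gives E = 644308.552 m, N = 513655.550 m.

E 644309 m, N 513656 m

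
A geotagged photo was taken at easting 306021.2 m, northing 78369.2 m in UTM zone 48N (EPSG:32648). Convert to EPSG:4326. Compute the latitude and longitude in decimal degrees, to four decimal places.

Zone 48N: λ₀ = 105°, k₀ = 0.9996, false easting 500000 m.
Meridian distance M = (N − FN)/k₀ = 78400.6 m.
Inverse transverse Mercator on WGS84 gives φ = 0.70870010°, λ = 103.25689971°.

lat 0.7087°, lon 103.2569°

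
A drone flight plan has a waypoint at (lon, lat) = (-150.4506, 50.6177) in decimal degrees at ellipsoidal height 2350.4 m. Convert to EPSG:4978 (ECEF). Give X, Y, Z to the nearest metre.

X -3528860 m, Y -2000551 m, Z 4908487 m

WGS84: a = 6378137 m, e² = 0.006694380; N(φ) = a/√(1−e²sin²φ) = 6390929.611 m.
X = (N+h)·cosφ·cosλ = -3528860.001 m; Y = (N+h)·cosφ·sinλ = -2000551.364 m; Z = (N(1−e²)+h)·sinφ = 4908486.998 m.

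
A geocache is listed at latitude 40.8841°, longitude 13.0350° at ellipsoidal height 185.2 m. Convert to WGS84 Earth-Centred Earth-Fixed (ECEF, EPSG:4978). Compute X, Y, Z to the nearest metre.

WGS84: a = 6378137 m, e² = 0.006694380; N(φ) = a/√(1−e²sin²φ) = 6387302.794 m.
X = (N+h)·cosφ·cosλ = 4704729.679 m; Y = (N+h)·cosφ·sinλ = 1089199.996 m; Z = (N(1−e²)+h)·sinφ = 4152822.005 m.

X 4704730 m, Y 1089200 m, Z 4152822 m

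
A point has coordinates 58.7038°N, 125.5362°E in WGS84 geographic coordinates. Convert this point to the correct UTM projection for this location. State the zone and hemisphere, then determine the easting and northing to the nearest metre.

Zone 51N: E 646938 m, N 6509850 m

Longitude 125.5362° lies in the 6° band [120°, 126°), giving zone 51; latitude is north of the equator, so 51N.
Zone 51 central meridian λ₀ = 6×51 − 183 = 123°; Δλ = +2.5362°.
Transverse Mercator on WGS84 with k₀ = 0.9996 gives E = 646937.911 m, N = 6509850.343 m.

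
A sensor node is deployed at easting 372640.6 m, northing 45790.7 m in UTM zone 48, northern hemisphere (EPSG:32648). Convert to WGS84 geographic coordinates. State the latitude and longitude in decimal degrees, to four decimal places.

lat 0.4142°, lon 103.8555°

Zone 48N: λ₀ = 105°, k₀ = 0.9996, false easting 500000 m.
Meridian distance M = (N − FN)/k₀ = 45809.0 m.
Inverse transverse Mercator on WGS84 gives φ = 0.41419955°, λ = 103.85550014°.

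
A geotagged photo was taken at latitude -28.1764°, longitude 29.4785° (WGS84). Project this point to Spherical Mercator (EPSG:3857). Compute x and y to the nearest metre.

x 3281532 m, y -3271232 m

Web Mercator is spherical with R = a = 6378137 m.
x = R·λ = 6378137 × 0.514496884 = 3281531.609 m.
y = R·ln tan(π/4 + φ/2) = 6378137 × -0.512882061 = -3271232.052 m.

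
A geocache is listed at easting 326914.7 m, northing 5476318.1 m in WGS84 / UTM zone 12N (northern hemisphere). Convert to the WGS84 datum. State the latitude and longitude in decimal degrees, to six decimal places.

Zone 12N: λ₀ = -111°, k₀ = 0.9996, false easting 500000 m.
Meridian distance M = (N − FN)/k₀ = 5478509.5 m.
Inverse transverse Mercator on WGS84 gives φ = 49.41490013°, λ = -113.38640048°.

lat 49.414900°, lon -113.386400°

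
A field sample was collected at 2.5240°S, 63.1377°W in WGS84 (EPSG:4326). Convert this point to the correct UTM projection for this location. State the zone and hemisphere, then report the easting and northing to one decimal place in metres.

Zone 20S: E 484692.2 m, N 9721019.5 m

Longitude -63.1377° lies in the 6° band [-66°, -60°), giving zone 20; latitude is south of the equator, so 20S.
Zone 20 central meridian λ₀ = 6×20 − 183 = -63°; Δλ = -0.1377°.
Transverse Mercator on WGS84 with k₀ = 0.9996 gives E = 484692.188 m, N = 9721019.542 m.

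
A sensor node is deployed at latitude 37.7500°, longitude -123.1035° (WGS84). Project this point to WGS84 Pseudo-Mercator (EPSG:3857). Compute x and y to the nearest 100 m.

Web Mercator is spherical with R = a = 6378137 m.
x = R·λ = 6378137 × -2.148561396 = -13703818.935 m.
y = R·ln tan(π/4 + φ/2) = 6378137 × 0.712460260 = 4544169.147 m.

x -13703800 m, y 4544200 m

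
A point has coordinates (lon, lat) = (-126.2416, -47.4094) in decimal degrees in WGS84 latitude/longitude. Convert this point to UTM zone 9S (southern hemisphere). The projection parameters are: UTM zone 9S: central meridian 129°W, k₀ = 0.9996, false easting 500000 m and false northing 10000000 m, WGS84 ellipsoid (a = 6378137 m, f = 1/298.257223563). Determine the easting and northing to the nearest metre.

E 708095 m, N 4745650 m

Zone 9 central meridian λ₀ = 6×9 − 183 = -129°; Δλ = +2.7584°.
Transverse Mercator on WGS84 with k₀ = 0.9996 gives E = 708095.030 m, N = 4745649.951 m.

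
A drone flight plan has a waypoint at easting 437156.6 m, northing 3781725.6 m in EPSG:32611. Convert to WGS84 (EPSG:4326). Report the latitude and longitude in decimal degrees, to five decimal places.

lat 34.17460°, lon -117.68190°

Zone 11N: λ₀ = -117°, k₀ = 0.9996, false easting 500000 m.
Meridian distance M = (N − FN)/k₀ = 3783238.9 m.
Inverse transverse Mercator on WGS84 gives φ = 34.17459981°, λ = -117.68189993°.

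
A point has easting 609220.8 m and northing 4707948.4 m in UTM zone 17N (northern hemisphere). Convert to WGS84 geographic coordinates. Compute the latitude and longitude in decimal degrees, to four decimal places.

lat 42.5162°, lon -79.6704°

Zone 17N: λ₀ = -81°, k₀ = 0.9996, false easting 500000 m.
Meridian distance M = (N − FN)/k₀ = 4709832.3 m.
Inverse transverse Mercator on WGS84 gives φ = 42.51619985°, λ = -79.67039941°.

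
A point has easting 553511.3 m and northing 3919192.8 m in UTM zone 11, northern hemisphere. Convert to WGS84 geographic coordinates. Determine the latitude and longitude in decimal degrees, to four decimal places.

lat 35.4147°, lon -116.4106°

Zone 11N: λ₀ = -117°, k₀ = 0.9996, false easting 500000 m.
Meridian distance M = (N − FN)/k₀ = 3920761.1 m.
Inverse transverse Mercator on WGS84 gives φ = 35.41470006°, λ = -116.41059976°.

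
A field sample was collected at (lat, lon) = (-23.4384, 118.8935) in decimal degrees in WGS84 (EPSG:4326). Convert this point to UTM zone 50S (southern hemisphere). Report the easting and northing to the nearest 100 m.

Zone 50 central meridian λ₀ = 6×50 − 183 = 117°; Δλ = +1.8935°.
Transverse Mercator on WGS84 with k₀ = 0.9996 gives E = 693440.680 m, N = 7406676.412 m.

E 693400 m, N 7406700 m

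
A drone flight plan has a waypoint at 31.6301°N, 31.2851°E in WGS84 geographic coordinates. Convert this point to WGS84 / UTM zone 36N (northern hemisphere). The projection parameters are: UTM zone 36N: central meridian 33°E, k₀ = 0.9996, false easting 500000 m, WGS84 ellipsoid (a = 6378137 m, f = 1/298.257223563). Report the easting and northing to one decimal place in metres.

E 337360.6 m, N 3500712.9 m

Zone 36 central meridian λ₀ = 6×36 − 183 = 33°; Δλ = -1.7149°.
Transverse Mercator on WGS84 with k₀ = 0.9996 gives E = 337360.598 m, N = 3500712.945 m.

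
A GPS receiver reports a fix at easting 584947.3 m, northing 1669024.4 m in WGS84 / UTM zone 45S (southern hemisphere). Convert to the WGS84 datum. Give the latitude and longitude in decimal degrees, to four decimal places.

Zone 45S: λ₀ = 87°, k₀ = 0.9996, false easting 500000 m, false northing 10000000 m.
Meridian distance M = (N − FN)/k₀ = -8334309.3 m.
Inverse transverse Mercator on WGS84 gives φ = -75.04709970°, λ = 89.95050082°.

lat -75.0471°, lon 89.9505°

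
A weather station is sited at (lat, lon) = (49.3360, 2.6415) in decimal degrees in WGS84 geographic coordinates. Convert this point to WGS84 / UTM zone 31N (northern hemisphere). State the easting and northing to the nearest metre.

Zone 31 central meridian λ₀ = 6×31 − 183 = 3°; Δλ = -0.3585°.
Transverse Mercator on WGS84 with k₀ = 0.9996 gives E = 473955.266 m, N = 5464870.207 m.

E 473955 m, N 5464870 m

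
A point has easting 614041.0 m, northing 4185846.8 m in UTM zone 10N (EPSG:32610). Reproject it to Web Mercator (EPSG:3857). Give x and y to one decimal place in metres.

x -13548071.9 m, y 4553028.5 m

Unproject from UTM 10N (λ₀ = -123°) → φ = 37.81290009°, λ = -121.70440054°.
Web Mercator (R = 6378137 m): x = -13548071.896 m, y = 4553028.484 m.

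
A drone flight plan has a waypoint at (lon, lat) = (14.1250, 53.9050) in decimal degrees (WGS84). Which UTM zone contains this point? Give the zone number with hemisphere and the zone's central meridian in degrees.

UTM zone = ⌊(λ + 180)/6⌋ + 1; 14.1250° ∈ [12°, 18°) → zone 33.
Hemisphere: N (φ ≥ 0).
Central meridian λ₀ = 6×33 − 183 = 15°.

Zone 33N, central meridian 15°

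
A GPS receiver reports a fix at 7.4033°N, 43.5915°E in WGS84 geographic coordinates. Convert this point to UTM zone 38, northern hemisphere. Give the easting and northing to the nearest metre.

E 344552 m, N 818579 m

Zone 38 central meridian λ₀ = 6×38 − 183 = 45°; Δλ = -1.4085°.
Transverse Mercator on WGS84 with k₀ = 0.9996 gives E = 344551.885 m, N = 818578.905 m.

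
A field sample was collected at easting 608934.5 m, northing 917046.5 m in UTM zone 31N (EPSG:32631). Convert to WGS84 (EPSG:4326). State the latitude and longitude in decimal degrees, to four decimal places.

lat 8.2950°, lon 3.9892°

Zone 31N: λ₀ = 3°, k₀ = 0.9996, false easting 500000 m.
Meridian distance M = (N − FN)/k₀ = 917413.5 m.
Inverse transverse Mercator on WGS84 gives φ = 8.29500028°, λ = 3.98920036°.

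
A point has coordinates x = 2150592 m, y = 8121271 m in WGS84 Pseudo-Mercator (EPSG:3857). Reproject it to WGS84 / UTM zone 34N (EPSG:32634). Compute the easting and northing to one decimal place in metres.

E 402666.9 m, N 6510696.5 m

Web Mercator inverse (R = 6378137 m) → φ = 58.72540225°, λ = 19.31909664°.
UTM 34N forward: E = 402666.869 m, N = 6510696.469 m.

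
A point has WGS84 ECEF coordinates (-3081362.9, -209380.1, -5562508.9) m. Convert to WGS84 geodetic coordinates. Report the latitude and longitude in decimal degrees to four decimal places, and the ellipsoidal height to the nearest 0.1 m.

λ = atan2(Y, X) = -176.11269961°; p = √(X²+Y²) = 3088468.4 m.
Bowring's method on WGS84 (a = 6378137 m, b = 6356752.314 m) gives φ = -61.12270019°, h = 628.721 m.

lat -61.1227°, lon -176.1127°, h 628.7 m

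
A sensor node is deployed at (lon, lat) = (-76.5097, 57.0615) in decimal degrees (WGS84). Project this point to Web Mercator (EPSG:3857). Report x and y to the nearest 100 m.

x -8517000 m, y 7772700 m

Web Mercator is spherical with R = a = 6378137 m.
x = R·λ = 6378137 × -1.335346175 = -8517020.845 m.
y = R·ln tan(π/4 + φ/2) = 6378137 × 1.218647254 = 7772699.141 m.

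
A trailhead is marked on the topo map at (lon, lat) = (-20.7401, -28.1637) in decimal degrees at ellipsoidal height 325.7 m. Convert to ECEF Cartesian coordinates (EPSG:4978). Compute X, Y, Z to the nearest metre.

X 5262787 m, Y -1992852 m, Z -2992665 m

WGS84: a = 6378137 m, e² = 0.006694380; N(φ) = a/√(1−e²sin²φ) = 6382898.351 m.
X = (N+h)·cosφ·cosλ = 5262787.245 m; Y = (N+h)·cosφ·sinλ = -1992851.921 m; Z = (N(1−e²)+h)·sinφ = -2992664.687 m.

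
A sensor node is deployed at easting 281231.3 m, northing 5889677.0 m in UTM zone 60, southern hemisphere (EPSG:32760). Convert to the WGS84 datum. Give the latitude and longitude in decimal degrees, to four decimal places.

lat -37.1137°, lon 174.5378°

Zone 60S: λ₀ = 177°, k₀ = 0.9996, false easting 500000 m, false northing 10000000 m.
Meridian distance M = (N − FN)/k₀ = -4111967.8 m.
Inverse transverse Mercator on WGS84 gives φ = -37.11370040°, λ = 174.53780010°.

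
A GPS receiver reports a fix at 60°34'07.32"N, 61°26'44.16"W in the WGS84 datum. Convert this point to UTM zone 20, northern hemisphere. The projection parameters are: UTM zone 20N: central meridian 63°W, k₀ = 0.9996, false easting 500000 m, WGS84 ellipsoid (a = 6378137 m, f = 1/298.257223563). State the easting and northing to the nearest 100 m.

E 585200 m, N 6715800 m

Zone 20 central meridian λ₀ = 6×20 − 183 = -63°; Δλ = +1.5544°.
Transverse Mercator on WGS84 with k₀ = 0.9996 gives E = 585203.087 m, N = 6715755.442 m.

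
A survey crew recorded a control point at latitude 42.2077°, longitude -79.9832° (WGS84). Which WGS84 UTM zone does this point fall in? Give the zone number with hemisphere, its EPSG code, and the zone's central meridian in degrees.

UTM zone = ⌊(λ + 180)/6⌋ + 1; -79.9832° ∈ [-84°, -78°) → zone 17.
Hemisphere: N (φ ≥ 0).
Central meridian λ₀ = 6×17 − 183 = -81°.
EPSG code: 32617.

Zone 17N (EPSG:32617), central meridian -81°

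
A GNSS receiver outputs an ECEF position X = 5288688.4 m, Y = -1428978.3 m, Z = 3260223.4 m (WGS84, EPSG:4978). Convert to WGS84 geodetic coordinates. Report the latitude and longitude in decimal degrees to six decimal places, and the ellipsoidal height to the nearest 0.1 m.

λ = atan2(Y, X) = -15.11999963°; p = √(X²+Y²) = 5478339.5 m.
Bowring's method on WGS84 (a = 6378137 m, b = 6356752.314 m) gives φ = 30.92670023°, h = 2526.488 m.

lat 30.926700°, lon -15.120000°, h 2526.5 m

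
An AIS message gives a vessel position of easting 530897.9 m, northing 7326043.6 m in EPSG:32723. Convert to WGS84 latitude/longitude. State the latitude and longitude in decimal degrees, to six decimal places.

Zone 23S: λ₀ = -45°, k₀ = 0.9996, false easting 500000 m, false northing 10000000 m.
Meridian distance M = (N − FN)/k₀ = -2675026.4 m.
Inverse transverse Mercator on WGS84 gives φ = -24.17790029°, λ = -44.69580024°.

lat -24.177900°, lon -44.695800°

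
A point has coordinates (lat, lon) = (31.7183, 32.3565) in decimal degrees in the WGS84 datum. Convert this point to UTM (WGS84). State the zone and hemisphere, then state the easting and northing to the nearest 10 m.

Longitude 32.3565° lies in the 6° band [30°, 36°), giving zone 36; latitude is north of the equator, so 36N.
Zone 36 central meridian λ₀ = 6×36 − 183 = 33°; Δλ = -0.6435°.
Transverse Mercator on WGS84 with k₀ = 0.9996 gives E = 439032.309 m, N = 3509392.070 m.

Zone 36N: E 439030 m, N 3509390 m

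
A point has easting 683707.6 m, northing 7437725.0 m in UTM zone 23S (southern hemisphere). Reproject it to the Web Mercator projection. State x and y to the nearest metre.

x -4809614 m, y -2651283 m

Unproject from UTM 23S (λ₀ = -45°) → φ = -23.15919984°, λ = -43.20550010°.
Web Mercator (R = 6378137 m): x = -4809614.271 m, y = -2651282.553 m.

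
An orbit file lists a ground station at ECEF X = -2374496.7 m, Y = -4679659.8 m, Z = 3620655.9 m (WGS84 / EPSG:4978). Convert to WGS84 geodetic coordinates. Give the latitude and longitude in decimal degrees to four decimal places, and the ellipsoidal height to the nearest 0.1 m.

λ = atan2(Y, X) = -116.90360057°; p = √(X²+Y²) = 5247613.8 m.
Bowring's method on WGS84 (a = 6378137 m, b = 6356752.314 m) gives φ = 34.78420044°, h = 4252.005 m.

lat 34.7842°, lon -116.9036°, h 4252.0 m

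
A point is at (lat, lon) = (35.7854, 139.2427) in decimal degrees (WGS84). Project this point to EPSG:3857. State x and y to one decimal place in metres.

Web Mercator is spherical with R = a = 6378137 m.
x = R·λ = 6378137 × 2.430243574 = 15500426.461 m.
y = R·ln tan(π/4 + φ/2) = 6378137 × 0.669652091 = 4271132.779 m.

x 15500426.5 m, y 4271132.8 m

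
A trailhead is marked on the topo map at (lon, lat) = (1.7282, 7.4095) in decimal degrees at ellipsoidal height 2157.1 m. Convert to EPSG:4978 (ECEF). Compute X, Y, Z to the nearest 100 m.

X 6324500 m, Y 190800 m, Z 817300 m

WGS84: a = 6378137 m, e² = 0.006694380; N(φ) = a/√(1−e²sin²φ) = 6378492.075 m.
X = (N+h)·cosφ·cosλ = 6324491.357 m; Y = (N+h)·cosφ·sinλ = 190822.115 m; Z = (N(1−e²)+h)·sinφ = 817342.047 m.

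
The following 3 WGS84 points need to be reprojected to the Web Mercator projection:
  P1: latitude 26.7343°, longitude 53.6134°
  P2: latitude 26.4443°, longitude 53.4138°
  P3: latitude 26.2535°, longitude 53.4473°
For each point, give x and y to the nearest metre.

P1: x 5968216 m, y 3090315 m; P2: x 5945997 m, y 3054214 m; P3: x 5949726 m, y 3030512 m

Web Mercator: x = R·λ, y = R·ln tan(π/4+φ/2), R = 6378137 m.
P1 (26.7343°, 53.6134°) → (5968216.388, 3090315.083) m.
P2 (26.4443°, 53.4138°) → (5945997.017, 3054214.280) m.
P3 (26.2535°, 53.4473°) → (5949726.220, 3030512.032) m.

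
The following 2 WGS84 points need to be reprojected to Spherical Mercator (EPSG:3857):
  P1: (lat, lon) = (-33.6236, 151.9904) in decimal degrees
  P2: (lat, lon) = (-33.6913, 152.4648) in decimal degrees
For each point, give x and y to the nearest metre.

P1: x 16919494 m, y -3978372 m; P2: x 16972304 m, y -3987426 m

Web Mercator: x = R·λ, y = R·ln tan(π/4+φ/2), R = 6378137 m.
P1 (-33.6236°, 151.9904°) → (16919493.933, -3978371.989) m.
P2 (-33.6913°, 152.4648°) → (16972303.900, -3987426.096) m.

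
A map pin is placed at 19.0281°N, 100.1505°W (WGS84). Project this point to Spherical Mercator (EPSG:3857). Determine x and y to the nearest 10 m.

x -11148700 m, y 2158240 m

Web Mercator is spherical with R = a = 6378137 m.
x = R·λ = 6378137 × -1.747955973 = -11148702.663 m.
y = R·ln tan(π/4 + φ/2) = 6378137 × 0.338381649 = 2158244.514 m.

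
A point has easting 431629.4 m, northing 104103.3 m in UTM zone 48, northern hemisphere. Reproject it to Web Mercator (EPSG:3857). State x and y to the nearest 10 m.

Unproject from UTM 48N (λ₀ = 105°) → φ = 0.94179984°, λ = 104.38550007°.
Web Mercator (R = 6378137 m): x = 11620140.714 m, y = 104845.400 m.

x 11620140 m, y 104850 m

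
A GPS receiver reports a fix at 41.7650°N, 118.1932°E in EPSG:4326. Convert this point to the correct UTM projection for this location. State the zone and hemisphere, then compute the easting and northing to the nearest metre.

Zone 50N: E 599182 m, N 4624373 m

Longitude 118.1932° lies in the 6° band [114°, 120°), giving zone 50; latitude is north of the equator, so 50N.
Zone 50 central meridian λ₀ = 6×50 − 183 = 117°; Δλ = +1.1932°.
Transverse Mercator on WGS84 with k₀ = 0.9996 gives E = 599181.556 m, N = 4624372.918 m.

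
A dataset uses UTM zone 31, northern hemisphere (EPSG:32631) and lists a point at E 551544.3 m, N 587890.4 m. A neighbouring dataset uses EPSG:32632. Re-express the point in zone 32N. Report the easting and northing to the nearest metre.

UTM 31N → geographic: φ = 5.31850025°, λ = 3.46520002°.
UTM 32N (λ₀ = 9°) forward: E = -114196.672 m, N = 590627.292 m.

E -114197 m, N 590627 m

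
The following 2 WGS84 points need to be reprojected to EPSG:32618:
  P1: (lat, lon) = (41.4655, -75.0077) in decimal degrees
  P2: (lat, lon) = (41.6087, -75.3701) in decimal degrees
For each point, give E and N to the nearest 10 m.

UTM zone 18N: λ₀ = -75°, k₀ = 0.9996.
P1 (41.4655°, -75.0077°) → (499356.996, 4590434.101) m.
P2 (41.6087°, -75.3701°) → (469162.111, 4606398.257) m.

P1: E 499360 m, N 4590430 m; P2: E 469160 m, N 4606400 m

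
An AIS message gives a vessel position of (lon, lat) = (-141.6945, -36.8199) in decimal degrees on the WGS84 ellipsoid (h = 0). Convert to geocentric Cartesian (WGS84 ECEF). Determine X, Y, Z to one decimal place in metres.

X -4011469.8 m, Y -3168693.2 m, Z -3801412.1 m

WGS84: a = 6378137 m, e² = 0.006694380; N(φ) = a/√(1−e²sin²φ) = 6385818.556 m.
X = (N+h)·cosφ·cosλ = -4011469.787 m; Y = (N+h)·cosφ·sinλ = -3168693.236 m; Z = (N(1−e²)+h)·sinφ = -3801412.138 m.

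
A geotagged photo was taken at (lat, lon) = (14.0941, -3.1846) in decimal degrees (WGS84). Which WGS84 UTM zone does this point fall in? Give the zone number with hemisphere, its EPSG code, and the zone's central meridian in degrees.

Zone 30N (EPSG:32630), central meridian -3°

UTM zone = ⌊(λ + 180)/6⌋ + 1; -3.1846° ∈ [-6°, 0°) → zone 30.
Hemisphere: N (φ ≥ 0).
Central meridian λ₀ = 6×30 − 183 = -3°.
EPSG code: 32630.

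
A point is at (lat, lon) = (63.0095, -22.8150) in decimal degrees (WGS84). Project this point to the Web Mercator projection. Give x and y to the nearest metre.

Web Mercator is spherical with R = a = 6378137 m.
x = R·λ = 6378137 × -0.398196869 = -2539754.182 m.
y = R·ln tan(π/4 + φ/2) = 6378137 × 1.427153526 = 9102580.708 m.

x -2539754 m, y 9102581 m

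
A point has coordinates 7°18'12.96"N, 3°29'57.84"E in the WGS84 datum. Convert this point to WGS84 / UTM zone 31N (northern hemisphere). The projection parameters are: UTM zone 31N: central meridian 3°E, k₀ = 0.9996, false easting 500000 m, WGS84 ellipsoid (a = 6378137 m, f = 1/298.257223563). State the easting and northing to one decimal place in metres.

Zone 31 central meridian λ₀ = 6×31 − 183 = 3°; Δλ = +0.4994°.
Transverse Mercator on WGS84 with k₀ = 0.9996 gives E = 555123.503 m, N = 807341.553 m.

E 555123.5 m, N 807341.6 m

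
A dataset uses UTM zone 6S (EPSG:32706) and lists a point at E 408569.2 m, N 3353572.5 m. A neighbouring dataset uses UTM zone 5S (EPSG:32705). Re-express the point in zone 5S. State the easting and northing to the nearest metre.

E 743666 m, N 3346666 m

UTM 6S → geographic: φ = -59.94510010°, λ = -148.63660065°.
UTM 5S (λ₀ = -153°) forward: E = 743665.923 m, N = 3346666.246 m.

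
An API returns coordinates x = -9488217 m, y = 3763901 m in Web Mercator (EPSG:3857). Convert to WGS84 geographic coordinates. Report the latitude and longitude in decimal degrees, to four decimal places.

lat 32.0045°, lon -85.2341°

R = 6378137 m. λ = x/R = -85.23410350°.
φ = 2·arctan(exp(y/R)) − 90° = 2·arctan(1.80421) − 90° = 32.00449744°.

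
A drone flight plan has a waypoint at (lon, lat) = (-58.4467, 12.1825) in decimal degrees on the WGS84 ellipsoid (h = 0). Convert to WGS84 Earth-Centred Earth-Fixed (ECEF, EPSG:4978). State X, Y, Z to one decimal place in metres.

X 3262949.4 m, Y -5313547.8 m, Z 1337143.3 m

WGS84: a = 6378137 m, e² = 0.006694380; N(φ) = a/√(1−e²sin²φ) = 6379087.921 m.
X = (N+h)·cosφ·cosλ = 3262949.384 m; Y = (N+h)·cosφ·sinλ = -5313547.845 m; Z = (N(1−e²)+h)·sinφ = 1337143.341 m.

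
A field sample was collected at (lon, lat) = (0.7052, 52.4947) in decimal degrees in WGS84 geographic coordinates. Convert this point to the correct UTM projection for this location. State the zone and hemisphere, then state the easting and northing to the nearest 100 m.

Zone 31N: E 344200 m, N 5818500 m

Longitude 0.7052° lies in the 6° band [0°, 6°), giving zone 31; latitude is north of the equator, so 31N.
Zone 31 central meridian λ₀ = 6×31 − 183 = 3°; Δλ = -2.2948°.
Transverse Mercator on WGS84 with k₀ = 0.9996 gives E = 344213.946 m, N = 5818537.948 m.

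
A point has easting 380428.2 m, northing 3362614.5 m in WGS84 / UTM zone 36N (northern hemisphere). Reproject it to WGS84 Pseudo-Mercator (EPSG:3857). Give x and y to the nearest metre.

x 3534995 m, y 3553728 m

Unproject from UTM 36N (λ₀ = 33°) → φ = 30.38959987°, λ = 31.75539955°.
Web Mercator (R = 6378137 m): x = 3534994.908 m, y = 3553728.223 m.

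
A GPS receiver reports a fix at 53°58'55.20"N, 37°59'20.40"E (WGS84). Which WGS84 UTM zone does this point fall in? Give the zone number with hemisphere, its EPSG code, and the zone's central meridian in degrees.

Zone 37N (EPSG:32637), central meridian 39°

UTM zone = ⌊(λ + 180)/6⌋ + 1; 37.9890° ∈ [36°, 42°) → zone 37.
Hemisphere: N (φ ≥ 0).
Central meridian λ₀ = 6×37 − 183 = 39°.
EPSG code: 32637.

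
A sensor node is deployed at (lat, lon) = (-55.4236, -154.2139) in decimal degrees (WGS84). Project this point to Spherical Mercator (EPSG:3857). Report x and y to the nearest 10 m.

Web Mercator is spherical with R = a = 6378137 m.
x = R·λ = 6378137 × -2.691540307 = -17167012.821 m.
y = R·ln tan(π/4 + φ/2) = 6378137 × -1.167192880 = -7444516.097 m.

x -17167010 m, y -7444520 m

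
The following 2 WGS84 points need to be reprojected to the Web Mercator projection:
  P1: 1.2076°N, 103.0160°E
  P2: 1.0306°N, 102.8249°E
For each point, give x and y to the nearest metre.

P1: x 11467689 m, y 134439 m; P2: x 11446416 m, y 114732 m

Web Mercator: x = R·λ, y = R·ln tan(π/4+φ/2), R = 6378137 m.
P1 (1.2076°, 103.0160°) → (11467688.664, 134439.371) m.
P2 (1.0306°, 102.8249°) → (11446415.509, 114732.054) m.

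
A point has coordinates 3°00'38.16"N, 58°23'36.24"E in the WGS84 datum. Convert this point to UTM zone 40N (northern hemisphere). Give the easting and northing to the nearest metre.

Zone 40 central meridian λ₀ = 6×40 − 183 = 57°; Δλ = +1.3934°.
Transverse Mercator on WGS84 with k₀ = 0.9996 gives E = 654853.251 m, N = 332863.740 m.

E 654853 m, N 332864 m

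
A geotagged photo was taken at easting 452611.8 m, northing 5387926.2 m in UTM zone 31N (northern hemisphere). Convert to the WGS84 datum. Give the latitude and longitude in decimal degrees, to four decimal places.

lat 48.6426°, lon 2.3567°

Zone 31N: λ₀ = 3°, k₀ = 0.9996, false easting 500000 m.
Meridian distance M = (N − FN)/k₀ = 5390082.2 m.
Inverse transverse Mercator on WGS84 gives φ = 48.64259960°, λ = 2.35669998°.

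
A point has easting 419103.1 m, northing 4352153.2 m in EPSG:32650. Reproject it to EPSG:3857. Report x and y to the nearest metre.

x 12919918 m, y 4766894 m

Unproject from UTM 50N (λ₀ = 117°) → φ = 39.31500026°, λ = 116.06159997°.
Web Mercator (R = 6378137 m): x = 12919918.209 m, y = 4766893.625 m.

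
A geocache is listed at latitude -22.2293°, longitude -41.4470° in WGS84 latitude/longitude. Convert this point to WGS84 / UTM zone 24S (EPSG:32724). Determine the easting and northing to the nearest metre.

Zone 24 central meridian λ₀ = 6×24 − 183 = -39°; Δλ = -2.4470°.
Transverse Mercator on WGS84 with k₀ = 0.9996 gives E = 247771.556 m, N = 7539753.897 m.

E 247772 m, N 7539754 m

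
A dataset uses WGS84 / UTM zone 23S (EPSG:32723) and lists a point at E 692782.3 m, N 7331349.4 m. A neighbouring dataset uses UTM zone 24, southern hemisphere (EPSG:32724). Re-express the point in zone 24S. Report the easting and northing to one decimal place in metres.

UTM 23S → geographic: φ = -24.11850018°, λ = -43.10309979°.
UTM 24S (λ₀ = -39°) forward: E = 82813.222 m, N = 7326542.682 m.

E 82813.2 m, N 7326542.7 m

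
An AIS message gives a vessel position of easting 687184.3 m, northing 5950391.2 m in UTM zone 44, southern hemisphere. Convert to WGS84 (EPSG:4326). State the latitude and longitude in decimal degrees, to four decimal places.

Zone 44S: λ₀ = 81°, k₀ = 0.9996, false easting 500000 m, false northing 10000000 m.
Meridian distance M = (N − FN)/k₀ = -4051229.3 m.
Inverse transverse Mercator on WGS84 gives φ = -36.57359956°, λ = 83.09199980°.

lat -36.5736°, lon 83.0920°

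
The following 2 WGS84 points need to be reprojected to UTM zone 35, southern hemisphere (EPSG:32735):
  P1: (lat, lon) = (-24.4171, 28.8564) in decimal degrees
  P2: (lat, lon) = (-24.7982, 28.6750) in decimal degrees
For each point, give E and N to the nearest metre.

P1: E 688225 m, N 7298333 m; P2: E 669315 m, N 7256359 m

UTM zone 35S: λ₀ = 27°, k₀ = 0.9996.
P1 (-24.4171°, 28.8564°) → (688224.719, 7298332.634) m.
P2 (-24.7982°, 28.6750°) → (669314.531, 7256358.750) m.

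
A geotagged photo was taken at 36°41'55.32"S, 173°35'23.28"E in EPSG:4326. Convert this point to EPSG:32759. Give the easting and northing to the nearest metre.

E 731359 m, N 5935425 m

Zone 59 central meridian λ₀ = 6×59 − 183 = 171°; Δλ = +2.5898°.
Transverse Mercator on WGS84 with k₀ = 0.9996 gives E = 731358.947 m, N = 5935424.990 m.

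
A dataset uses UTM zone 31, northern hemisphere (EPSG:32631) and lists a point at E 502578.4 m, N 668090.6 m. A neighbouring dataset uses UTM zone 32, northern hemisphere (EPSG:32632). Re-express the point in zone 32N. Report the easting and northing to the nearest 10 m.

UTM 31N → geographic: φ = 6.04420008°, λ = 3.02330010°.
UTM 32N (λ₀ = 9°) forward: E = -162568.411 m, N = 671739.292 m.

E -162570 m, N 671740 m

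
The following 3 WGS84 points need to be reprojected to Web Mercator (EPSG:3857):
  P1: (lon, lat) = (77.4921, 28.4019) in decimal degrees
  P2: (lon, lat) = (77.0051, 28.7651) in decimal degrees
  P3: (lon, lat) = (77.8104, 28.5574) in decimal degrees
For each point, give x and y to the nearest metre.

Web Mercator: x = R·λ, y = R·ln tan(π/4+φ/2), R = 6378137 m.
P1 (28.4019°, 77.4921°) → (8626381.113, 3299739.330) m.
P2 (28.7651°, 77.0051°) → (8572168.520, 3345782.365) m.
P3 (28.5574°, 77.8104°) → (8661814.106, 3319432.679) m.

P1: x 8626381 m, y 3299739 m; P2: x 8572169 m, y 3345782 m; P3: x 8661814 m, y 3319433 m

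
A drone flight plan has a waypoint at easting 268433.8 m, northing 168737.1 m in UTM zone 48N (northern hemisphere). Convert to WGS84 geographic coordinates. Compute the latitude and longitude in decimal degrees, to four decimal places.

lat 1.5256°, lon 102.9187°

Zone 48N: λ₀ = 105°, k₀ = 0.9996, false easting 500000 m.
Meridian distance M = (N − FN)/k₀ = 168804.6 m.
Inverse transverse Mercator on WGS84 gives φ = 1.52560044°, λ = 102.91870035°.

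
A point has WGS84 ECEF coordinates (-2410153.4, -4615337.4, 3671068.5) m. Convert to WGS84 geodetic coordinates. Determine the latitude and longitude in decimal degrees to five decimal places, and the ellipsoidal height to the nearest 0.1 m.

λ = atan2(Y, X) = -117.57379969°; p = √(X²+Y²) = 5206743.6 m.
Bowring's method on WGS84 (a = 6378137 m, b = 6356752.314 m) gives φ = 35.36760039°, h = -225.715 m.

lat 35.36760°, lon -117.57380°, h -225.7 m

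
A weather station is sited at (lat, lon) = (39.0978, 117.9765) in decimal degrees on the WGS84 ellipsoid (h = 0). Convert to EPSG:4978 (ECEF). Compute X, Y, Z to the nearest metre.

X -2325135 m, Y 4377273 m, Z 4000749 m

WGS84: a = 6378137 m, e² = 0.006694380; N(φ) = a/√(1−e²sin²φ) = 6386644.732 m.
X = (N+h)·cosφ·cosλ = -2325134.711 m; Y = (N+h)·cosφ·sinλ = 4377272.606 m; Z = (N(1−e²)+h)·sinφ = 4000748.976 m.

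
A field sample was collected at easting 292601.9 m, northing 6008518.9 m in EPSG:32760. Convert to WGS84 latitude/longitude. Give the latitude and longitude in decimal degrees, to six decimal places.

lat -36.045800°, lon 174.697700°

Zone 60S: λ₀ = 177°, k₀ = 0.9996, false easting 500000 m, false northing 10000000 m.
Meridian distance M = (N − FN)/k₀ = -3993078.3 m.
Inverse transverse Mercator on WGS84 gives φ = -36.04580025°, λ = 174.69769989°.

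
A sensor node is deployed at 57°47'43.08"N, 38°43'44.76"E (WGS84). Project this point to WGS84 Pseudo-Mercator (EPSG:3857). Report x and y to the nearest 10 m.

Web Mercator is spherical with R = a = 6378137 m.
x = R·λ = 6378137 × 0.675950311 = 4311303.691 m.
y = R·ln tan(π/4 + φ/2) = 6378137 × 1.242437851 = 7924438.829 m.

x 4311300 m, y 7924440 m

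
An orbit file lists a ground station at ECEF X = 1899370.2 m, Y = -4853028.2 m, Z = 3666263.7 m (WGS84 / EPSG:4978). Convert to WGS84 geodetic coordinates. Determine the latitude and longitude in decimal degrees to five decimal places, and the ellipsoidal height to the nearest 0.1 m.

lat 35.30760°, lon -68.62570°, h 856.3 m

λ = atan2(Y, X) = -68.62570052°; p = √(X²+Y²) = 5211476.7 m.
Bowring's method on WGS84 (a = 6378137 m, b = 6356752.314 m) gives φ = 35.30759996°, h = 856.339 m.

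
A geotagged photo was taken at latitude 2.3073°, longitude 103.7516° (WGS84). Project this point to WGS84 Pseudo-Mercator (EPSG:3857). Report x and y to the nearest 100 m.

x 11549600 m, y 256900 m

Web Mercator is spherical with R = a = 6378137 m.
x = R·λ = 6378137 × 1.810807024 = 11549575.281 m.
y = R·ln tan(π/4 + φ/2) = 6378137 × 0.040280870 = 256916.910 m.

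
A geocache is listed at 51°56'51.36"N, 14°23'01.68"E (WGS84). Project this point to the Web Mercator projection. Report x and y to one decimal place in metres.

x 1601197.3 m, y 6790656.4 m

Web Mercator is spherical with R = a = 6378137 m.
x = R·λ = 6378137 × 0.251044669 = 1601197.292 m.
y = R·ln tan(π/4 + φ/2) = 6378137 × 1.064677100 = 6790656.402 m.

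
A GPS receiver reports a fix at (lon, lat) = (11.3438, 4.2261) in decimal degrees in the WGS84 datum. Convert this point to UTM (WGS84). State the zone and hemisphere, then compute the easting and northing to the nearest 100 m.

Zone 32N: E 760200 m, N 467500 m

Longitude 11.3438° lies in the 6° band [6°, 12°), giving zone 32; latitude is north of the equator, so 32N.
Zone 32 central meridian λ₀ = 6×32 − 183 = 9°; Δλ = +2.3438°.
Transverse Mercator on WGS84 with k₀ = 0.9996 gives E = 760174.124 m, N = 467511.844 m.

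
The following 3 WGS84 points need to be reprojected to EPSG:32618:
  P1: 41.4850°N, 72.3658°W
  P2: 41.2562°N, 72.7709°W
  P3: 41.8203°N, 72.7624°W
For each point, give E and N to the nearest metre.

UTM zone 18N: λ₀ = -75°, k₀ = 0.9996.
P1 (41.4850°, -72.3658°) → (719917.977, 4595949.027) m.
P2 (41.2562°, -72.7709°) → (686749.152, 4569594.509) m.
P3 (41.8203°, -72.7624°) → (685838.493, 4632244.992) m.

P1: E 719918 m, N 4595949 m; P2: E 686749 m, N 4569595 m; P3: E 685838 m, N 4632245 m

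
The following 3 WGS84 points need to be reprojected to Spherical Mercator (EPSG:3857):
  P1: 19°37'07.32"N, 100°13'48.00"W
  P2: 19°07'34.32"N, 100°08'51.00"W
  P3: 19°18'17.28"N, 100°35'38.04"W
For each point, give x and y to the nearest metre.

P1: x -11157553 m, y 2227915 m; P2: x -11148369 m, y 2169800 m; P3: x -11198062 m, y 2190854 m

Web Mercator: x = R·λ, y = R·ln tan(π/4+φ/2), R = 6378137 m.
P1 (19.6187°, -100.2300°) → (-11157552.562, 2227914.993) m.
P2 (19.1262°, -100.1475°) → (-11148368.704, 2169799.569) m.
P3 (19.3048°, -100.5939°) → (-11198061.725, 2190854.252) m.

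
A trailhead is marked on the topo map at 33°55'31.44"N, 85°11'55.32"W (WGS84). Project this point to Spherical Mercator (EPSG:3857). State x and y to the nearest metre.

Web Mercator is spherical with R = a = 6378137 m.
x = R·λ = 6378137 × -1.486997833 = -9484275.900 m.
y = R·ln tan(π/4 + φ/2) = 6378137 × 0.630088294 = 4018789.462 m.

x -9484276 m, y 4018789 m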